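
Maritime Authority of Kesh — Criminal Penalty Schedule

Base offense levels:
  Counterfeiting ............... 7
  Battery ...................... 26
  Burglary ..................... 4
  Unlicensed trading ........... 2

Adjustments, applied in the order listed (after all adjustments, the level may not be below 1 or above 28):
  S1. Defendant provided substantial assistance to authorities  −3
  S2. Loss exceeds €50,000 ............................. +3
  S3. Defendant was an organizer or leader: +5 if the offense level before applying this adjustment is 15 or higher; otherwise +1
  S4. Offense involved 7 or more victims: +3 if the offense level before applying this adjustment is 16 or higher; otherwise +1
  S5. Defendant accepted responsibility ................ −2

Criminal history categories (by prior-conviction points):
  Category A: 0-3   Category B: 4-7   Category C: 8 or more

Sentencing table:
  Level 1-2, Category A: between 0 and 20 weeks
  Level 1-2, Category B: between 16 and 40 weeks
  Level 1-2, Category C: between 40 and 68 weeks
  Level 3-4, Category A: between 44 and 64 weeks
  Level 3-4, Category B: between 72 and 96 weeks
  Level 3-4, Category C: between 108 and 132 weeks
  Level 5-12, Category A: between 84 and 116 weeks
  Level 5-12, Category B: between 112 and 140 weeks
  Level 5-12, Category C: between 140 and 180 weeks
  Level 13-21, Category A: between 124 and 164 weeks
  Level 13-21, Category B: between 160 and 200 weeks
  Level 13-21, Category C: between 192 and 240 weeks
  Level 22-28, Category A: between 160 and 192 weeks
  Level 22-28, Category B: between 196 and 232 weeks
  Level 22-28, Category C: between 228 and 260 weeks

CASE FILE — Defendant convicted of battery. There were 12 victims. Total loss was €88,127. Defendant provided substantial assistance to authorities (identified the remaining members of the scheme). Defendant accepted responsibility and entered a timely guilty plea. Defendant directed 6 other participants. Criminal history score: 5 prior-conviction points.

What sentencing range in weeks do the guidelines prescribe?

196-232 weeks

Base offense level for battery: 26.
S1 applies: 26 − 3 = 23.
S2 applies: 23 + 3 = 26.
S3 applies (level before this adjustment is 26 ≥ 15, so +5): 26 + 5 = 31.
S4 applies (level before this adjustment is 31 ≥ 16, so +3): 31 + 3 = 34.
S5 applies: 34 − 2 = 32.
Level 32 exceeds the maximum of 28; capped at 28.
Final offense level: 28.
Criminal history: 5 prior points → Category B (4-7).
Level 28 falls in the 22-28 band.
Grid: Level 22-28 × Category B = 196-232 weeks.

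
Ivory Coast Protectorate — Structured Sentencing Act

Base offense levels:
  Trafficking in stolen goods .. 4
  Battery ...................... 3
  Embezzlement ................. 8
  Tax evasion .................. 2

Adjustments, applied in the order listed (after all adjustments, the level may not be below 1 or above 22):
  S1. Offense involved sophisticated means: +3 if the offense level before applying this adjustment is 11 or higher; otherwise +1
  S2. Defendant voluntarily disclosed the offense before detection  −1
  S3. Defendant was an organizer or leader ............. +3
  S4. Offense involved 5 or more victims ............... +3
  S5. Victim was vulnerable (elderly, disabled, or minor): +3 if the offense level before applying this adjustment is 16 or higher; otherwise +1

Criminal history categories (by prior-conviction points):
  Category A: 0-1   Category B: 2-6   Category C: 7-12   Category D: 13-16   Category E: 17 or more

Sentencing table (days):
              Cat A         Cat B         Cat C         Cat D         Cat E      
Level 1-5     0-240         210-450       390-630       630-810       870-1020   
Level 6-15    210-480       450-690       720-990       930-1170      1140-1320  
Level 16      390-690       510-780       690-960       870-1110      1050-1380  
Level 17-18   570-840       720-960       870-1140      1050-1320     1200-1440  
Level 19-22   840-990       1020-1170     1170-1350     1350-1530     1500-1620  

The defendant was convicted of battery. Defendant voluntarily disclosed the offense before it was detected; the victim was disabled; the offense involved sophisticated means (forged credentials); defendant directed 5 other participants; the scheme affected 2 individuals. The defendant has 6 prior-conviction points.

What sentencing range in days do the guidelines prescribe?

450-690 days

Base offense level for battery: 3.
S1 applies (level before this adjustment is 3 < 11, so +1): 3 + 1 = 4.
S2 applies: 4 − 1 = 3.
S3 applies: 3 + 3 = 6.
S5 applies (level before this adjustment is 6 < 16, so +1): 6 + 1 = 7.
Final offense level: 7.
Criminal history: 6 prior points → Category B (2-6).
Level 7 falls in the 6-15 band.
Grid: Level 6-15 × Category B = 450-690 days.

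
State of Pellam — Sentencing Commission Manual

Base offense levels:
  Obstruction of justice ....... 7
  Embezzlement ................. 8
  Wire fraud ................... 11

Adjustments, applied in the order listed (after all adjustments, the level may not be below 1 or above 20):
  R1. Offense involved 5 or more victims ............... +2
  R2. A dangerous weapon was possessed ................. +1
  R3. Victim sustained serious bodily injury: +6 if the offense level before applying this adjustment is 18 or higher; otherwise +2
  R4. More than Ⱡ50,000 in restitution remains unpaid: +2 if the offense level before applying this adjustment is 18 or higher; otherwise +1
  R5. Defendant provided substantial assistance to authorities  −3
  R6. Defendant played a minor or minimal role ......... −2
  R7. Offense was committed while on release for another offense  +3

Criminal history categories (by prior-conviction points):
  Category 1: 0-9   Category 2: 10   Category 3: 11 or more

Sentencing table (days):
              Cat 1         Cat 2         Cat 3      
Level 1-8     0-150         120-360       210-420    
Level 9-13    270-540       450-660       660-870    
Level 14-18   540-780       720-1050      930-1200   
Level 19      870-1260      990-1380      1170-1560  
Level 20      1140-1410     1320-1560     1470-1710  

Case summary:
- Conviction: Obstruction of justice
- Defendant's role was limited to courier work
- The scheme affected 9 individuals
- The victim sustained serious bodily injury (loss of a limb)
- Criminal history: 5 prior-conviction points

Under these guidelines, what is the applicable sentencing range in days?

Base offense level for obstruction of justice: 7.
R1 applies: 7 + 2 = 9.
R2 does not apply.
R3 applies (level before this adjustment is 9 < 18, so +2): 9 + 2 = 11.
R4 does not apply.
R6 applies: 11 − 2 = 9.
Final offense level: 9.
Criminal history: 5 prior points → Category 1 (0-9).
Level 9 falls in the 9-13 band.
Grid: Level 9-13 × Category 1 = 270-540 days.

270-540 days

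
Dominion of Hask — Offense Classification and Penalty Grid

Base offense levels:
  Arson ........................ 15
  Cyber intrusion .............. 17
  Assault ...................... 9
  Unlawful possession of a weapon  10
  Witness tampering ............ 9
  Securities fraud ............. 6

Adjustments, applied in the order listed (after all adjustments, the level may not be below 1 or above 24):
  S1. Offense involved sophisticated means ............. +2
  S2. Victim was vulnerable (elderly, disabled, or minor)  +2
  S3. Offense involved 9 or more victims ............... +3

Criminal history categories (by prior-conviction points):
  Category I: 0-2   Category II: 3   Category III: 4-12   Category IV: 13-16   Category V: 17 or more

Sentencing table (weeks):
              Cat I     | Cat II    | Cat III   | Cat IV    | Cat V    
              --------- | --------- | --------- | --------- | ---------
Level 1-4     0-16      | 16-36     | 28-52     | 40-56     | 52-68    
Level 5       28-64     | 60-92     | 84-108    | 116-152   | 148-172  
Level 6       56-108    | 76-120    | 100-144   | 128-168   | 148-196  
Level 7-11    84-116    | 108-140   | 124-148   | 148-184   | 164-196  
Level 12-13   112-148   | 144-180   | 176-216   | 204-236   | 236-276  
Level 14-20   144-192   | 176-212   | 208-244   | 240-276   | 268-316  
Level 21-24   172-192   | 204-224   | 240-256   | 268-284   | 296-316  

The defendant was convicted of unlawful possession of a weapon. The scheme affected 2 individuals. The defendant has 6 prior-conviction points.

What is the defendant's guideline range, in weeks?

124-148 weeks

Base offense level for unlawful possession of a weapon: 10.
Final offense level: 10.
Criminal history: 6 prior points → Category III (4-12).
Level 10 falls in the 7-11 band.
Grid: Level 7-11 × Category III = 124-148 weeks.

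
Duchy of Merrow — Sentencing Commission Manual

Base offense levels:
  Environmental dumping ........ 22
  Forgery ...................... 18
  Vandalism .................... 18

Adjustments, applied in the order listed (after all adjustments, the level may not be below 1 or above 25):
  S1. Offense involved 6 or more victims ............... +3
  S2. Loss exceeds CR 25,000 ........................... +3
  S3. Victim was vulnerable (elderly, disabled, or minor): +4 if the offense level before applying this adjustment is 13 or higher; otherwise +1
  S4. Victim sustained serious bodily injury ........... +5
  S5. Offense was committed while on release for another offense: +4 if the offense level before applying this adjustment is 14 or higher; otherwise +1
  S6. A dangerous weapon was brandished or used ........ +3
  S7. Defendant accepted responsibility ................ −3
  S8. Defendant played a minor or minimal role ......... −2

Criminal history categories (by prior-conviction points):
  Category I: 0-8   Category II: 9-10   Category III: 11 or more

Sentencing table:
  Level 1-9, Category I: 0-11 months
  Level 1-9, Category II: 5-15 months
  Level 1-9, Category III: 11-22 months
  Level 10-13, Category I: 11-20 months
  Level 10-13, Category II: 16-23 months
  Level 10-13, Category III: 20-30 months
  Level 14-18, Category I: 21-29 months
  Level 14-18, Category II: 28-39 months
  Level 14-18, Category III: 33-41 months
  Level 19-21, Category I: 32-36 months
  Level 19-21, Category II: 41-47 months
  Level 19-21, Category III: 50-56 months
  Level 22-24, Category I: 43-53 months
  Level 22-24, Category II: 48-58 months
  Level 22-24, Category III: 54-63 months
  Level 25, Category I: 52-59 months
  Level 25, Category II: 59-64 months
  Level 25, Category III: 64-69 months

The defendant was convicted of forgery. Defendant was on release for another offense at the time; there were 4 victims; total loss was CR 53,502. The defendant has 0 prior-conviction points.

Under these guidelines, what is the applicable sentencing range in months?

Base offense level for forgery: 18.
S2 applies: 18 + 3 = 21.
S4 does not apply.
S5 applies (level before this adjustment is 21 ≥ 14, so +4): 21 + 4 = 25.
S6 does not apply.
S7 does not apply.
Final offense level: 25.
Criminal history: 0 prior points → Category I (0-8).
Level 25 falls in the 25 band.
Grid: Level 25 × Category I = 52-59 months.

52-59 months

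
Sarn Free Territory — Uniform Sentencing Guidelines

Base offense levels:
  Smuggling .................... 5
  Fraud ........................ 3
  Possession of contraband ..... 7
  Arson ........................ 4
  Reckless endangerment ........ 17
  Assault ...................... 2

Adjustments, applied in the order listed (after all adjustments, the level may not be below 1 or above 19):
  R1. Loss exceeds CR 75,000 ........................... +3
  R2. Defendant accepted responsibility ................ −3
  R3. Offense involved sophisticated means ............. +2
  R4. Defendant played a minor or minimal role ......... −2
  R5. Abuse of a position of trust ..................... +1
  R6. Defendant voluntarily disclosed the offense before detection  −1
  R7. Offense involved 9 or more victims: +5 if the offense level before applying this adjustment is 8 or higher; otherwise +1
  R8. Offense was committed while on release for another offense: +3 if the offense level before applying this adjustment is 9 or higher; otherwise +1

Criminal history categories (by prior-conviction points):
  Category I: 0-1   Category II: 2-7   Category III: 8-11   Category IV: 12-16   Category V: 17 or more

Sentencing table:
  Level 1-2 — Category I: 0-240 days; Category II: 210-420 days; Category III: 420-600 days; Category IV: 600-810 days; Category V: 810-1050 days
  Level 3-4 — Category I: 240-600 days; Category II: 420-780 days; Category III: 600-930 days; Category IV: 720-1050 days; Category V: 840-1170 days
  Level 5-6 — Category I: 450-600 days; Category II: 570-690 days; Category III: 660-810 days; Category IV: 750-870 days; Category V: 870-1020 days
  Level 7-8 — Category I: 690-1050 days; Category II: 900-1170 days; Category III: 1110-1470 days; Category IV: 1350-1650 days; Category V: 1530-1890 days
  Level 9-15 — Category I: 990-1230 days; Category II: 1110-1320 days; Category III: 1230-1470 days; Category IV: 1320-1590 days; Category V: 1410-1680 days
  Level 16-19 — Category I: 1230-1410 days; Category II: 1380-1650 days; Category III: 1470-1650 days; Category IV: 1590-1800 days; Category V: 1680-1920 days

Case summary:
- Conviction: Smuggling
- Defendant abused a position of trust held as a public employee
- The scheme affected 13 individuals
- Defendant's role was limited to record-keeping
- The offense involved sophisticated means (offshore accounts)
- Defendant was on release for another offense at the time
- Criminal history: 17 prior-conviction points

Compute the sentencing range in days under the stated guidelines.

Base offense level for smuggling: 5.
R3 applies: 5 + 2 = 7.
R4 applies: 7 − 2 = 5.
R5 applies: 5 + 1 = 6.
R6 does not apply.
R7 applies (level before this adjustment is 6 < 8, so +1): 6 + 1 = 7.
R8 applies (level before this adjustment is 7 < 9, so +1): 7 + 1 = 8.
Final offense level: 8.
Criminal history: 17 prior points → Category V (17+).
Level 8 falls in the 7-8 band.
Grid: Level 7-8 × Category V = 1530-1890 days.

1530-1890 days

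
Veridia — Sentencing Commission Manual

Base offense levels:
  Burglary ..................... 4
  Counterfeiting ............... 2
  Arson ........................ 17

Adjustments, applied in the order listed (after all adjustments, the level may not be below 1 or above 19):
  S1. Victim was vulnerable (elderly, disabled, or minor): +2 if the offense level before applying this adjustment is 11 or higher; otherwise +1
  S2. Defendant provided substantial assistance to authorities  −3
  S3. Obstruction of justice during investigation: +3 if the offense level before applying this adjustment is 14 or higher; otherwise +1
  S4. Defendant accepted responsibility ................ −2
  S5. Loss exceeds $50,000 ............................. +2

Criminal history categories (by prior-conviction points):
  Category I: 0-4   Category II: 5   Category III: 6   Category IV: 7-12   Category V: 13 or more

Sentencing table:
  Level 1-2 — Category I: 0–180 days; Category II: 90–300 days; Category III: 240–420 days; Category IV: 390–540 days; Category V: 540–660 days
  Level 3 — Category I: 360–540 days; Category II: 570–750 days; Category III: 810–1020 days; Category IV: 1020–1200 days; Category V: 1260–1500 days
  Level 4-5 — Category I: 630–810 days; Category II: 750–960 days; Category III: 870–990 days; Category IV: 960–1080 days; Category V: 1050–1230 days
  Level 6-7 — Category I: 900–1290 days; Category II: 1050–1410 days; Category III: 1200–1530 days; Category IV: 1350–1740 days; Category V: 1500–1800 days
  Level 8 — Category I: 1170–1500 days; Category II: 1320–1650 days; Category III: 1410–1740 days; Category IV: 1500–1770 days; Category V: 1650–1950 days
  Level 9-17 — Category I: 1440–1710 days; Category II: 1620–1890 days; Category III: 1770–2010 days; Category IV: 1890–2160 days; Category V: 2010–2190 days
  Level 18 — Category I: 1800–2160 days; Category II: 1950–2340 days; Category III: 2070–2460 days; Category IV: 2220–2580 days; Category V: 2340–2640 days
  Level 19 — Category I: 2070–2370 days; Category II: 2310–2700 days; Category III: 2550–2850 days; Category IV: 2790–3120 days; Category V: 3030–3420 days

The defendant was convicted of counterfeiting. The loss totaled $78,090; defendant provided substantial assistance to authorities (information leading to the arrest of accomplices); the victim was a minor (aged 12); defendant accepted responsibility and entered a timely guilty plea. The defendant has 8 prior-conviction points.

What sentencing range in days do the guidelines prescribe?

390-540 days

Base offense level for counterfeiting: 2.
S1 applies (level before this adjustment is 2 < 11, so +1): 2 + 1 = 3.
S2 applies: 3 − 3 = 0.
S4 applies: 0 − 2 = -2.
S5 applies: -2 + 2 = 0.
Level 0 is below the minimum of 1; floored at 1.
Final offense level: 1.
Criminal history: 8 prior points → Category IV (7-12).
Level 1 falls in the 1-2 band.
Grid: Level 1-2 × Category IV = 390-540 days.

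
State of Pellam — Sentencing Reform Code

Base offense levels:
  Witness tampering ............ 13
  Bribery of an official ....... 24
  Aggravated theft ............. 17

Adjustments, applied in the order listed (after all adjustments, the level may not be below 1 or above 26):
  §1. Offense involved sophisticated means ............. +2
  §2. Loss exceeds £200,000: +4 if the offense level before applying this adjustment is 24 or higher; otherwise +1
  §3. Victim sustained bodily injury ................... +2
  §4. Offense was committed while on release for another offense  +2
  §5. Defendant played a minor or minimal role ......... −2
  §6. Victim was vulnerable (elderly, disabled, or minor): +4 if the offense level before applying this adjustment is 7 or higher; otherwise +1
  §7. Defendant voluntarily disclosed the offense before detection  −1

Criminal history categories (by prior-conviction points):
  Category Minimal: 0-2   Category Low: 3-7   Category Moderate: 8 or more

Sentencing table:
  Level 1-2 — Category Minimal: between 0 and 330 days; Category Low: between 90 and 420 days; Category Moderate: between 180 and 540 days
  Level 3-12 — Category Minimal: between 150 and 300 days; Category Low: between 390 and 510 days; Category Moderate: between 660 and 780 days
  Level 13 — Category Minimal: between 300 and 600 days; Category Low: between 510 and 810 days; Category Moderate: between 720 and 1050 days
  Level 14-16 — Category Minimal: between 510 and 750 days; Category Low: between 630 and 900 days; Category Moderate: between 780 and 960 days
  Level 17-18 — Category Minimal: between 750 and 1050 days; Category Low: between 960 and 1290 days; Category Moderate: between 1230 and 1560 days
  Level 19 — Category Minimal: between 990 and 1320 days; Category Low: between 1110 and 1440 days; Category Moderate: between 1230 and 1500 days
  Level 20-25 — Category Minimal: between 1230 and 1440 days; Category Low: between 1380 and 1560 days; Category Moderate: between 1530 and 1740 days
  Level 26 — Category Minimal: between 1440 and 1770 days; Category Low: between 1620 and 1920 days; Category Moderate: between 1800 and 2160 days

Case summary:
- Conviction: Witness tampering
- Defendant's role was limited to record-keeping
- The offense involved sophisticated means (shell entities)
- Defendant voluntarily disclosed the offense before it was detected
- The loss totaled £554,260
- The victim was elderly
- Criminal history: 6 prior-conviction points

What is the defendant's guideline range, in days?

960-1290 days

Base offense level for witness tampering: 13.
§1 applies: 13 + 2 = 15.
§2 applies (level before this adjustment is 15 < 24, so +1): 15 + 1 = 16.
§5 applies: 16 − 2 = 14.
§6 applies (level before this adjustment is 14 ≥ 7, so +4): 14 + 4 = 18.
§7 applies: 18 − 1 = 17.
Final offense level: 17.
Criminal history: 6 prior points → Category Low (3-7).
Level 17 falls in the 17-18 band.
Grid: Level 17-18 × Category Low = 960-1290 days.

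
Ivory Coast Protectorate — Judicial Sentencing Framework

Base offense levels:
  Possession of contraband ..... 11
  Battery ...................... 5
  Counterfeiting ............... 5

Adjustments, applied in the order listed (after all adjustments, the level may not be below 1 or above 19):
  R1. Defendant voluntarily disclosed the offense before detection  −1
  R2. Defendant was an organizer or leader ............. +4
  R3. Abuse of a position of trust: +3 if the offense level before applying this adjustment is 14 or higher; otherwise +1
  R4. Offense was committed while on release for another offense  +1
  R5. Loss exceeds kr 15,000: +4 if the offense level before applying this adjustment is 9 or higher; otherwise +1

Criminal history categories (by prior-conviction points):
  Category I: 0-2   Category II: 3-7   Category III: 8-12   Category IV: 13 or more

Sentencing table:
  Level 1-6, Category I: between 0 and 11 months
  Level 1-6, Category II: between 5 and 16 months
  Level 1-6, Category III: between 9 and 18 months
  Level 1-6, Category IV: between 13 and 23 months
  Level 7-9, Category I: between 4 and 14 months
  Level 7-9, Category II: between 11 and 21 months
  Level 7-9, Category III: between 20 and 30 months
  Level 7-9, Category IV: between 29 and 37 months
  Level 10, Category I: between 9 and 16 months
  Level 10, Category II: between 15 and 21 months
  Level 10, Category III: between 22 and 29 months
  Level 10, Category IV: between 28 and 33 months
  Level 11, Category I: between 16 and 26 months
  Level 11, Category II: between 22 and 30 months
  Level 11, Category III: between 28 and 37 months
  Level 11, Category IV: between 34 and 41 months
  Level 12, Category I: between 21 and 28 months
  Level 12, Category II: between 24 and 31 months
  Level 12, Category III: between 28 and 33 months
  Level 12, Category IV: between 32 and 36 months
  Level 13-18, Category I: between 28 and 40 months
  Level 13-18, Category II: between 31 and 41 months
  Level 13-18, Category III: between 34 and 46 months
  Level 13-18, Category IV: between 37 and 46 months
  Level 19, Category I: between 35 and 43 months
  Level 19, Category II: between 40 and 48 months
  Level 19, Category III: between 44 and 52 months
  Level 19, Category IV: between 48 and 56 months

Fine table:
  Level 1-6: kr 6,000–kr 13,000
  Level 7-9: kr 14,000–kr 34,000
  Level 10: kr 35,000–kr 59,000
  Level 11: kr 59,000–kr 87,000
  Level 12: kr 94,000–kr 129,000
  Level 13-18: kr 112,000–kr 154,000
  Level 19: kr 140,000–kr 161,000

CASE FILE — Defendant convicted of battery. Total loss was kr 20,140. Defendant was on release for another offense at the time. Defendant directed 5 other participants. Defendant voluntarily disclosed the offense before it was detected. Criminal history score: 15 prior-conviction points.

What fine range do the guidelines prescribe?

kr 112,000–kr 154,000

Base offense level for battery: 5.
R1 applies: 5 − 1 = 4.
R2 applies: 4 + 4 = 8.
R3 does not apply.
R4 applies: 8 + 1 = 9.
R5 applies (level before this adjustment is 9 ≥ 9, so +4): 9 + 4 = 13.
Final offense level: 13.
Level 13 falls in the 13-18 band.
Fine table: Level 13-18 → kr 112,000–kr 154,000.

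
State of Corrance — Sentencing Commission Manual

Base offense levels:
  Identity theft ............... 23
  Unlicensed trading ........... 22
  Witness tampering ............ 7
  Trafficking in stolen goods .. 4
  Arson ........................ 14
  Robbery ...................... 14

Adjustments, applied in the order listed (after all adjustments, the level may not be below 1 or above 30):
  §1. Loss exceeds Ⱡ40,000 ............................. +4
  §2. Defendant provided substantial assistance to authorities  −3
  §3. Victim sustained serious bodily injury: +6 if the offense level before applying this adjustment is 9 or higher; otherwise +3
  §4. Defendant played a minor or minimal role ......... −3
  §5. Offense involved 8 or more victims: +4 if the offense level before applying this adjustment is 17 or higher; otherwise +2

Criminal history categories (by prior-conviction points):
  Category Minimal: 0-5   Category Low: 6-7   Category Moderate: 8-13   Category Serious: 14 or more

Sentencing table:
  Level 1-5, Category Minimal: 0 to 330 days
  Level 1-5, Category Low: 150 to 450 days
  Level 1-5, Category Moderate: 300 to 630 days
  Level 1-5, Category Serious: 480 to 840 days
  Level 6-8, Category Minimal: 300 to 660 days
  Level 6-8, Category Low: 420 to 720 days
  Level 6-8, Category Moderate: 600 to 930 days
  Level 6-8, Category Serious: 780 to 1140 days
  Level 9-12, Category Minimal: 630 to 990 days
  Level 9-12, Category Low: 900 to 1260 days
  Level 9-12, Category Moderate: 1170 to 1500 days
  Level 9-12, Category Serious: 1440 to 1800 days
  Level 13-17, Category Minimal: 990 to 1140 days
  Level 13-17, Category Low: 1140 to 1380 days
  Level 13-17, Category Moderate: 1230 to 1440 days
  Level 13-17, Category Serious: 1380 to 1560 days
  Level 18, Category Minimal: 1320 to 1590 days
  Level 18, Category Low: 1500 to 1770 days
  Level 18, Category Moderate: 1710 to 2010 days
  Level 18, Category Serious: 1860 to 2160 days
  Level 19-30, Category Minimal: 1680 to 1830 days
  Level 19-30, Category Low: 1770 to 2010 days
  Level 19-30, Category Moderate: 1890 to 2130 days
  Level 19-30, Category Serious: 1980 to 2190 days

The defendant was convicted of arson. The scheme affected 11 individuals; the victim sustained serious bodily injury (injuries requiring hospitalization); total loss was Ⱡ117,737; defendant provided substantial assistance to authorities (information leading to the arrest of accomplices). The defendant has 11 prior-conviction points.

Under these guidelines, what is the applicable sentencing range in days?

Base offense level for arson: 14.
§1 applies: 14 + 4 = 18.
§2 applies: 18 − 3 = 15.
§3 applies (level before this adjustment is 15 ≥ 9, so +6): 15 + 6 = 21.
§4 does not apply.
§5 applies (level before this adjustment is 21 ≥ 17, so +4): 21 + 4 = 25.
Final offense level: 25.
Criminal history: 11 prior points → Category Moderate (8-13).
Level 25 falls in the 19-30 band.
Grid: Level 19-30 × Category Moderate = 1890-2130 days.

1890-2130 days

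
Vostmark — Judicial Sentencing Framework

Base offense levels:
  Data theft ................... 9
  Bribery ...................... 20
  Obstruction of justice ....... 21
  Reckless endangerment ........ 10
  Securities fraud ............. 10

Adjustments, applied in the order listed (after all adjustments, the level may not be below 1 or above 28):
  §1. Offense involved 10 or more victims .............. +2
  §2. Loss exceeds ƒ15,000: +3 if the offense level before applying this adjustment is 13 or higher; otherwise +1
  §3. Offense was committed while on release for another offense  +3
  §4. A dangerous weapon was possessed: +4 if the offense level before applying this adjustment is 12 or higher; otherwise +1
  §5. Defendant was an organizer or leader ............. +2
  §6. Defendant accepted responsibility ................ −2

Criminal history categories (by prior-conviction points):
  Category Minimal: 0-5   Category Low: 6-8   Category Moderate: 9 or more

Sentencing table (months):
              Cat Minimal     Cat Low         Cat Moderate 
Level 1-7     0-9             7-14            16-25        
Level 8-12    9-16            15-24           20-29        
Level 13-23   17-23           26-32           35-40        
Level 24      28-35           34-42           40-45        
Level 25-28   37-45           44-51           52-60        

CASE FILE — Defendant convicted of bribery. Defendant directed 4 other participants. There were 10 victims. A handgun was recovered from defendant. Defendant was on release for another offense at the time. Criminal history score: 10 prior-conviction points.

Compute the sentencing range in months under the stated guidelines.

Base offense level for bribery: 20.
§1 applies: 20 + 2 = 22.
§3 applies: 22 + 3 = 25.
§4 applies (level before this adjustment is 25 ≥ 12, so +4): 25 + 4 = 29.
§5 applies: 29 + 2 = 31.
§6 does not apply.
Level 31 exceeds the maximum of 28; capped at 28.
Final offense level: 28.
Criminal history: 10 prior points → Category Moderate (9+).
Level 28 falls in the 25-28 band.
Grid: Level 25-28 × Category Moderate = 52-60 months.

52-60 months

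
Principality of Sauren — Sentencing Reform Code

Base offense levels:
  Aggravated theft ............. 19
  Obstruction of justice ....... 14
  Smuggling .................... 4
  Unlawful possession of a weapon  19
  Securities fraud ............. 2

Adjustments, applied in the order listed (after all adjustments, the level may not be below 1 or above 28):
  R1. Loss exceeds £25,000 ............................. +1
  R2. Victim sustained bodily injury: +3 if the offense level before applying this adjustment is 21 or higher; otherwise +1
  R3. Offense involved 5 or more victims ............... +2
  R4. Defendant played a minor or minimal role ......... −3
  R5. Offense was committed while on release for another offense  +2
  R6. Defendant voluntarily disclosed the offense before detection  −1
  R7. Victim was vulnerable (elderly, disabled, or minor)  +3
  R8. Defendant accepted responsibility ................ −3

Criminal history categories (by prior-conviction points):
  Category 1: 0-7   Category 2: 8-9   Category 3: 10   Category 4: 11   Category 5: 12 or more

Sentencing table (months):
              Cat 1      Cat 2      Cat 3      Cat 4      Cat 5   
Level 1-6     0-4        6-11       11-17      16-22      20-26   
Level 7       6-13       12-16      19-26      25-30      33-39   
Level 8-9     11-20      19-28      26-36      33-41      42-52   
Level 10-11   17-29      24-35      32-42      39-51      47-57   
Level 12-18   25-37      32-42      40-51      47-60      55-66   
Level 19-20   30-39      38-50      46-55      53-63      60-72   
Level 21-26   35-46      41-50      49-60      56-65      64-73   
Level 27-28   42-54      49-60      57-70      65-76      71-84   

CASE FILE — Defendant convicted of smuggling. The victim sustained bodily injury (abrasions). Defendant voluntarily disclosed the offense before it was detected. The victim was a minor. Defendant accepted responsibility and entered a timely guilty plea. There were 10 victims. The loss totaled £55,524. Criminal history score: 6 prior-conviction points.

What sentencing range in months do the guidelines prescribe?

6-13 months

Base offense level for smuggling: 4.
R1 applies: 4 + 1 = 5.
R2 applies (level before this adjustment is 5 < 21, so +1): 5 + 1 = 6.
R3 applies: 6 + 2 = 8.
R6 applies: 8 − 1 = 7.
R7 applies: 7 + 3 = 10.
R8 applies: 10 − 3 = 7.
Final offense level: 7.
Criminal history: 6 prior points → Category 1 (0-7).
Level 7 falls in the 7 band.
Grid: Level 7 × Category 1 = 6-13 months.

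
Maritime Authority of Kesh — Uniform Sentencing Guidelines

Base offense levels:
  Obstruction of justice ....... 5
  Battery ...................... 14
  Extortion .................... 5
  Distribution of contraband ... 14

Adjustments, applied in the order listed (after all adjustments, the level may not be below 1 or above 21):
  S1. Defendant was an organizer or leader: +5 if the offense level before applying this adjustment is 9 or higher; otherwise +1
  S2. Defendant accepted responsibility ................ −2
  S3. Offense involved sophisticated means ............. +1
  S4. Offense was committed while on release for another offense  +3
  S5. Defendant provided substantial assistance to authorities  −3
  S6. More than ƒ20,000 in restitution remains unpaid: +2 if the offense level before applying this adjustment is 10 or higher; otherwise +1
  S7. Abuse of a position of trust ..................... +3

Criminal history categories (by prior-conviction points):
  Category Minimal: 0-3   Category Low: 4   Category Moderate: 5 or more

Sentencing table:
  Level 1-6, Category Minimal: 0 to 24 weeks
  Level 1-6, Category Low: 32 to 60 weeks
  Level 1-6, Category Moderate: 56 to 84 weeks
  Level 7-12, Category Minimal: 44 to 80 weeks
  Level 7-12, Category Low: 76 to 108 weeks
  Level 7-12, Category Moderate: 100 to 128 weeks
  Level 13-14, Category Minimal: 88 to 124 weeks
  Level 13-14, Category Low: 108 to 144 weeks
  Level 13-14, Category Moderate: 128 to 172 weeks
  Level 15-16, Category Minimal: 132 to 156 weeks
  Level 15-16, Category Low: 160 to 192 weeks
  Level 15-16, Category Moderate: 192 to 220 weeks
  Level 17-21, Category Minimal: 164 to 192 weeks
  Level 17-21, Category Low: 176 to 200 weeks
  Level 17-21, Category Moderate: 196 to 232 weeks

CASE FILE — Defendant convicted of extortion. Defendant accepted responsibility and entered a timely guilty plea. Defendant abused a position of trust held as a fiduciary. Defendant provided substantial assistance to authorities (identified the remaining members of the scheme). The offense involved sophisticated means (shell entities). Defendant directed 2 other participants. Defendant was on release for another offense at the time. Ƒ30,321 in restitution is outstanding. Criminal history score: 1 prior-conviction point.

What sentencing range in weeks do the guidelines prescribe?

44-80 weeks

Base offense level for extortion: 5.
S1 applies (level before this adjustment is 5 < 9, so +1): 5 + 1 = 6.
S2 applies: 6 − 2 = 4.
S3 applies: 4 + 1 = 5.
S4 applies: 5 + 3 = 8.
S5 applies: 8 − 3 = 5.
S6 applies (level before this adjustment is 5 < 10, so +1): 5 + 1 = 6.
S7 applies: 6 + 3 = 9.
Final offense level: 9.
Criminal history: 1 prior point → Category Minimal (0-3).
Level 9 falls in the 7-12 band.
Grid: Level 7-12 × Category Minimal = 44-80 weeks.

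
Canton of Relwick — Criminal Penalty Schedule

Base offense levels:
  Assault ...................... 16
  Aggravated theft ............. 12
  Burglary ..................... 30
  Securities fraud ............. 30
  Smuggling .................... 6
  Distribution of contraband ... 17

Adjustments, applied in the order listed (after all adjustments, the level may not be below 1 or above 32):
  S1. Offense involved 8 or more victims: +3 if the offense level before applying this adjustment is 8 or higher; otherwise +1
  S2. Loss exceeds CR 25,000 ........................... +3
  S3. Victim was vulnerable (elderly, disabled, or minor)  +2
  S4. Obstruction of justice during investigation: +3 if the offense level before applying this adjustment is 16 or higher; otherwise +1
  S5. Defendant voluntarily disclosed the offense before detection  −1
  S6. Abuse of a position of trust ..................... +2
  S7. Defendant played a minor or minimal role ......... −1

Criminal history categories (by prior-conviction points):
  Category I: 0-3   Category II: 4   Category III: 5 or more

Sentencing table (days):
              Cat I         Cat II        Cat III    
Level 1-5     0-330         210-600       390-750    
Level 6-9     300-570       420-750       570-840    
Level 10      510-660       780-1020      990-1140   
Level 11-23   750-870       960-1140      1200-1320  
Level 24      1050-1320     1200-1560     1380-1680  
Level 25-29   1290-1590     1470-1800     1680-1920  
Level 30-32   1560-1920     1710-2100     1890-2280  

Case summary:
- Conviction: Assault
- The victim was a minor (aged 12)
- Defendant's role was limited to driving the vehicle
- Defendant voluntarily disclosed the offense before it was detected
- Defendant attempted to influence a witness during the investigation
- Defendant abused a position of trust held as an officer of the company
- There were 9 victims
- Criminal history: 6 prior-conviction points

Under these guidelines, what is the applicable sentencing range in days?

1380-1680 days

Base offense level for assault: 16.
S1 applies (level before this adjustment is 16 ≥ 8, so +3): 16 + 3 = 19.
S2 does not apply.
S3 applies: 19 + 2 = 21.
S4 applies (level before this adjustment is 21 ≥ 16, so +3): 21 + 3 = 24.
S5 applies: 24 − 1 = 23.
S6 applies: 23 + 2 = 25.
S7 applies: 25 − 1 = 24.
Final offense level: 24.
Criminal history: 6 prior points → Category III (5+).
Level 24 falls in the 24 band.
Grid: Level 24 × Category III = 1380-1680 days.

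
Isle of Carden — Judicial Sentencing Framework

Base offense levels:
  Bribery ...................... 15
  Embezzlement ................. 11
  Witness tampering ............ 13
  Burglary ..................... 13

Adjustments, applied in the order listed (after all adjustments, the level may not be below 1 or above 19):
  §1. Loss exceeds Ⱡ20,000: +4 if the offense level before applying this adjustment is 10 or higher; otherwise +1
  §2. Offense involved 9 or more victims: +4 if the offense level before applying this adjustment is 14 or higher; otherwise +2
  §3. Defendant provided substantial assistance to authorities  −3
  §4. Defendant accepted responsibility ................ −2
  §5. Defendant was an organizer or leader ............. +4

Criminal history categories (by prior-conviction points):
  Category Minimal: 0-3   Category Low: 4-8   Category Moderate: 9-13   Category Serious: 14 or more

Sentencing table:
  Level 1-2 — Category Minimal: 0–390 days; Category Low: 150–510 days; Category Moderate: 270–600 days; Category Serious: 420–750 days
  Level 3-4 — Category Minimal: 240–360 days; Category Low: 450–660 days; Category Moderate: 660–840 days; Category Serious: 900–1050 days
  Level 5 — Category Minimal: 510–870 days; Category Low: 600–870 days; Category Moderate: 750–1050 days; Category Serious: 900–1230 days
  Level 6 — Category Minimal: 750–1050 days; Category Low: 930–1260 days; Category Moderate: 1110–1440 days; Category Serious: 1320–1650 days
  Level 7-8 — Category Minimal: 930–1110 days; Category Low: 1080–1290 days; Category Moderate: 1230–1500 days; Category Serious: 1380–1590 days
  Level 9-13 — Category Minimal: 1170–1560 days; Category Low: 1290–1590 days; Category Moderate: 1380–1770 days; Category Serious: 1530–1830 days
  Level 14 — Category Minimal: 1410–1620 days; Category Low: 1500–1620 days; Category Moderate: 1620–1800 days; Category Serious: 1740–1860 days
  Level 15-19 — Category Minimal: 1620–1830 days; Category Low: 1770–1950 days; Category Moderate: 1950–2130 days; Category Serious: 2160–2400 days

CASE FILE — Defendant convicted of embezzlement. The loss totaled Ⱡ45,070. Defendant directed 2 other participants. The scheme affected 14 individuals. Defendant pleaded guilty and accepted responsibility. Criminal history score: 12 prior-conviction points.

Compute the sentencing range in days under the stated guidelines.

Base offense level for embezzlement: 11.
§1 applies (level before this adjustment is 11 ≥ 10, so +4): 11 + 4 = 15.
§2 applies (level before this adjustment is 15 ≥ 14, so +4): 15 + 4 = 19.
§4 applies: 19 − 2 = 17.
§5 applies: 17 + 4 = 21.
Level 21 exceeds the maximum of 19; capped at 19.
Final offense level: 19.
Criminal history: 12 prior points → Category Moderate (9-13).
Level 19 falls in the 15-19 band.
Grid: Level 15-19 × Category Moderate = 1950-2130 days.

1950-2130 days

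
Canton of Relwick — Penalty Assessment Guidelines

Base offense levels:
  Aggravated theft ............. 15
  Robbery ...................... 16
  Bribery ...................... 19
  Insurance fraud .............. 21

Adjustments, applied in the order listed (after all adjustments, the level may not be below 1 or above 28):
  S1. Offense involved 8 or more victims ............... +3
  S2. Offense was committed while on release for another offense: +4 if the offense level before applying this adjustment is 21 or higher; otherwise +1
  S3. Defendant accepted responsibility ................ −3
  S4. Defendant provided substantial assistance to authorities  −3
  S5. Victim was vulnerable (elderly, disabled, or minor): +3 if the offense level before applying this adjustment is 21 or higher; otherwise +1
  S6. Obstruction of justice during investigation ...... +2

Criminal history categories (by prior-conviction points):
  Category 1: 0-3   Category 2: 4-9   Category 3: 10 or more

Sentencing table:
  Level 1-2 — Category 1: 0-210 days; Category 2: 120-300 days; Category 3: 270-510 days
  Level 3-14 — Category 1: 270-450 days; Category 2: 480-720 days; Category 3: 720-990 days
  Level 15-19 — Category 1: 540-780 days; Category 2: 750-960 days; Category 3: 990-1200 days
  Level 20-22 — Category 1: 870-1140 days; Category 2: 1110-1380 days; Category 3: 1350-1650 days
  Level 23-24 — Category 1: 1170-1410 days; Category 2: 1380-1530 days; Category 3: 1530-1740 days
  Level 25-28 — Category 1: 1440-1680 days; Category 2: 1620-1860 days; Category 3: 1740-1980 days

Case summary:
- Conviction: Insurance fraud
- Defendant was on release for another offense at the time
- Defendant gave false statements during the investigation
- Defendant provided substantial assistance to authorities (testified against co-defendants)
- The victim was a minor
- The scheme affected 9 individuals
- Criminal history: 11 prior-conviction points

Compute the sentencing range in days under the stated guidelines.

1740-1980 days

Base offense level for insurance fraud: 21.
S1 applies: 21 + 3 = 24.
S2 applies (level before this adjustment is 24 ≥ 21, so +4): 24 + 4 = 28.
S3 does not apply.
S4 applies: 28 − 3 = 25.
S5 applies (level before this adjustment is 25 ≥ 21, so +3): 25 + 3 = 28.
S6 applies: 28 + 2 = 30.
Level 30 exceeds the maximum of 28; capped at 28.
Final offense level: 28.
Criminal history: 11 prior points → Category 3 (10+).
Level 28 falls in the 25-28 band.
Grid: Level 25-28 × Category 3 = 1740-1980 days.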